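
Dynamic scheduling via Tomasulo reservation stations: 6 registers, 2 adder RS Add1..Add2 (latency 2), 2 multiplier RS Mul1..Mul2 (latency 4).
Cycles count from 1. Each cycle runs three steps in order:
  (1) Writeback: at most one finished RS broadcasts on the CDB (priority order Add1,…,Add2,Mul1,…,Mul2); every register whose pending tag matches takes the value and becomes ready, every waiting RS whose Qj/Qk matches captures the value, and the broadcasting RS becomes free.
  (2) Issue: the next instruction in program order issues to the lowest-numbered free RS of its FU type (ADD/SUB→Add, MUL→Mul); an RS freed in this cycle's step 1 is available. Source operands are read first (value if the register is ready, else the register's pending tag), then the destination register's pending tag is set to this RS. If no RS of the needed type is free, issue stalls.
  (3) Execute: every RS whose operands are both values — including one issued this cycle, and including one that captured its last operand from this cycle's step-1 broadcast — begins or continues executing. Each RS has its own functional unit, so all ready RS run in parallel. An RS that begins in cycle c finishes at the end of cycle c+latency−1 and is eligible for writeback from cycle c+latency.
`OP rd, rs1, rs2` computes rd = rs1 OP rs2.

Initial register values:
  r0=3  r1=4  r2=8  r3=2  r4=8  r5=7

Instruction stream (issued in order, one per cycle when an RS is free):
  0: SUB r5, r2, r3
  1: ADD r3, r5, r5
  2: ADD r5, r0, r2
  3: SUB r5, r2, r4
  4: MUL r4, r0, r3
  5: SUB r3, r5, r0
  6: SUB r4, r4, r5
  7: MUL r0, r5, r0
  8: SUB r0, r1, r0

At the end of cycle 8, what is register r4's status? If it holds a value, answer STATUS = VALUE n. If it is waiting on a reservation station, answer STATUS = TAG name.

STATUS = TAG Add2

cycle 1: issue SUB r5<-Add1 // r0:3,r1:4,r2:8,r3:2,r4:8,r5:Add1
cycle 2: issue ADD r3<-Add2 // r0:3,r1:4,r2:8,r3:Add2,r4:8,r5:Add1
cycle 3: CDB Add1=6; issue ADD r5<-Add1 // r0:3,r1:4,r2:8,r3:Add2,r4:8,r5:Add1
cycle 4: stall // r0:3,r1:4,r2:8,r3:Add2,r4:8,r5:Add1
cycle 5: CDB Add1=11; issue SUB r5<-Add1 // r0:3,r1:4,r2:8,r3:Add2,r4:8,r5:Add1
cycle 6: CDB Add2=12; issue MUL r4<-Mul1 // r0:3,r1:4,r2:8,r3:12,r4:Mul1,r5:Add1
cycle 7: CDB Add1=0; issue SUB r3<-Add1 // r0:3,r1:4,r2:8,r3:Add1,r4:Mul1,r5:0
cycle 8: issue SUB r4<-Add2 // r0:3,r1:4,r2:8,r3:Add1,r4:Add2,r5:0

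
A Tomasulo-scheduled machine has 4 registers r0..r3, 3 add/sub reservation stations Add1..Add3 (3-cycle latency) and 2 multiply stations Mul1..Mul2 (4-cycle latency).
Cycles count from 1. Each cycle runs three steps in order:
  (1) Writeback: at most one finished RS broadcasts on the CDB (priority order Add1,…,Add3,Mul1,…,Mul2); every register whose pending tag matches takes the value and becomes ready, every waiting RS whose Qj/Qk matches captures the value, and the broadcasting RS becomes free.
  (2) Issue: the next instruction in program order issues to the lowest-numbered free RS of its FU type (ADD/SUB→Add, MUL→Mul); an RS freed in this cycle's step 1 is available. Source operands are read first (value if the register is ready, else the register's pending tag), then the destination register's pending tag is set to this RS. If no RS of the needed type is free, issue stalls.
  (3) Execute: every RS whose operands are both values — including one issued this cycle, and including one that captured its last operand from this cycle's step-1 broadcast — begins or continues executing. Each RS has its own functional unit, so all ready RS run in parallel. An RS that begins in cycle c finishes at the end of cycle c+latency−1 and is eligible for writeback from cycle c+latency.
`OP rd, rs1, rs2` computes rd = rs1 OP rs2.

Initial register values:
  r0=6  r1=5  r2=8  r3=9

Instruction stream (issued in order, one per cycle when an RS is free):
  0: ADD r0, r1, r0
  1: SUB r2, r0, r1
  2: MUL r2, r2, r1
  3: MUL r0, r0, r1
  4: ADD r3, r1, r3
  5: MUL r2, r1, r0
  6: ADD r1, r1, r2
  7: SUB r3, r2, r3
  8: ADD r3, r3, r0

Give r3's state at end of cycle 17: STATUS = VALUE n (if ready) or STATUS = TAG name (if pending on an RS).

c1: issue ADD r0<-Add1 | r0:Add1,r1:5,r2:8,r3:9
c2: issue SUB r2<-Add2 | r0:Add1,r1:5,r2:Add2,r3:9
c3: issue MUL r2<-Mul1 | r0:Add1,r1:5,r2:Mul1,r3:9
c4: CDB Add1=11; issue MUL r0<-Mul2 | r0:Mul2,r1:5,r2:Mul1,r3:9
c5: issue ADD r3<-Add1 | r0:Mul2,r1:5,r2:Mul1,r3:Add1
c6: stall | r0:Mul2,r1:5,r2:Mul1,r3:Add1
c7: CDB Add2=6; stall | r0:Mul2,r1:5,r2:Mul1,r3:Add1
c8: CDB Add1=14; stall | r0:Mul2,r1:5,r2:Mul1,r3:14
c9: CDB Mul2=55; issue MUL r2<-Mul2 | r0:55,r1:5,r2:Mul2,r3:14
c10: issue ADD r1<-Add1 | r0:55,r1:Add1,r2:Mul2,r3:14
c11: CDB Mul1=30; issue SUB r3<-Add2 | r0:55,r1:Add1,r2:Mul2,r3:Add2
c12: issue ADD r3<-Add3 | r0:55,r1:Add1,r2:Mul2,r3:Add3
c13: CDB Mul2=275 | r0:55,r1:Add1,r2:275,r3:Add3
c14: - | r0:55,r1:Add1,r2:275,r3:Add3
c15: - | r0:55,r1:Add1,r2:275,r3:Add3
c16: CDB Add1=280 | r0:55,r1:280,r2:275,r3:Add3
c17: CDB Add2=261 | r0:55,r1:280,r2:275,r3:Add3

STATUS = TAG Add3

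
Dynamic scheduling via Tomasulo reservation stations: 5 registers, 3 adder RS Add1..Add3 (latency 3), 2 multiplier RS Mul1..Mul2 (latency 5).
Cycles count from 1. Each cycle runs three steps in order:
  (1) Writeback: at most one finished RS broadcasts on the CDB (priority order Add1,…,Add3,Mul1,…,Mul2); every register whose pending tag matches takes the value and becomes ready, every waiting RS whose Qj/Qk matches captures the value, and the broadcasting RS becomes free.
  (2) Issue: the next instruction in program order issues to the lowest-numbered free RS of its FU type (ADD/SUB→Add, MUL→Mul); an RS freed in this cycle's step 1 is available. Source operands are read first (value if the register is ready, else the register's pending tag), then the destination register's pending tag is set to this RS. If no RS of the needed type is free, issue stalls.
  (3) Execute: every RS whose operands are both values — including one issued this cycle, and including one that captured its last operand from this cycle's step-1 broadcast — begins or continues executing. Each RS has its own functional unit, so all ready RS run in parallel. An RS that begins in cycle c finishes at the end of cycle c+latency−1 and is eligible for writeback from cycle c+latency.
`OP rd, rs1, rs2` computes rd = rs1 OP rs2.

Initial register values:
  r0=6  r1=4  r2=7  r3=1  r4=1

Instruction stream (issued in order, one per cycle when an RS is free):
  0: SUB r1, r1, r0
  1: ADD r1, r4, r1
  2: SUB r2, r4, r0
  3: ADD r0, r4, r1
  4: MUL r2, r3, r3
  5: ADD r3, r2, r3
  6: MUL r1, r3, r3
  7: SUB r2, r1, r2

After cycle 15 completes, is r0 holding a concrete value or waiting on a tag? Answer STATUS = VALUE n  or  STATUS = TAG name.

STATUS = VALUE 0

cycle 1: issue SUB r1<-Add1 // r0:6,r1:Add1,r2:7,r3:1,r4:1
cycle 2: issue ADD r1<-Add2 // r0:6,r1:Add2,r2:7,r3:1,r4:1
cycle 3: issue SUB r2<-Add3 // r0:6,r1:Add2,r2:Add3,r3:1,r4:1
cycle 4: CDB Add1=-2; issue ADD r0<-Add1 // r0:Add1,r1:Add2,r2:Add3,r3:1,r4:1
cycle 5: issue MUL r2<-Mul1 // r0:Add1,r1:Add2,r2:Mul1,r3:1,r4:1
cycle 6: CDB Add3=-5; issue ADD r3<-Add3 // r0:Add1,r1:Add2,r2:Mul1,r3:Add3,r4:1
cycle 7: CDB Add2=-1; issue MUL r1<-Mul2 // r0:Add1,r1:Mul2,r2:Mul1,r3:Add3,r4:1
cycle 8: issue SUB r2<-Add2 // r0:Add1,r1:Mul2,r2:Add2,r3:Add3,r4:1
cycle 9: - // r0:Add1,r1:Mul2,r2:Add2,r3:Add3,r4:1
cycle 10: CDB Add1=0 // r0:0,r1:Mul2,r2:Add2,r3:Add3,r4:1
cycle 11: CDB Mul1=1 // r0:0,r1:Mul2,r2:Add2,r3:Add3,r4:1
cycle 12: - // r0:0,r1:Mul2,r2:Add2,r3:Add3,r4:1
cycle 13: - // r0:0,r1:Mul2,r2:Add2,r3:Add3,r4:1
cycle 14: CDB Add3=2 // r0:0,r1:Mul2,r2:Add2,r3:2,r4:1
cycle 15: - // r0:0,r1:Mul2,r2:Add2,r3:2,r4:1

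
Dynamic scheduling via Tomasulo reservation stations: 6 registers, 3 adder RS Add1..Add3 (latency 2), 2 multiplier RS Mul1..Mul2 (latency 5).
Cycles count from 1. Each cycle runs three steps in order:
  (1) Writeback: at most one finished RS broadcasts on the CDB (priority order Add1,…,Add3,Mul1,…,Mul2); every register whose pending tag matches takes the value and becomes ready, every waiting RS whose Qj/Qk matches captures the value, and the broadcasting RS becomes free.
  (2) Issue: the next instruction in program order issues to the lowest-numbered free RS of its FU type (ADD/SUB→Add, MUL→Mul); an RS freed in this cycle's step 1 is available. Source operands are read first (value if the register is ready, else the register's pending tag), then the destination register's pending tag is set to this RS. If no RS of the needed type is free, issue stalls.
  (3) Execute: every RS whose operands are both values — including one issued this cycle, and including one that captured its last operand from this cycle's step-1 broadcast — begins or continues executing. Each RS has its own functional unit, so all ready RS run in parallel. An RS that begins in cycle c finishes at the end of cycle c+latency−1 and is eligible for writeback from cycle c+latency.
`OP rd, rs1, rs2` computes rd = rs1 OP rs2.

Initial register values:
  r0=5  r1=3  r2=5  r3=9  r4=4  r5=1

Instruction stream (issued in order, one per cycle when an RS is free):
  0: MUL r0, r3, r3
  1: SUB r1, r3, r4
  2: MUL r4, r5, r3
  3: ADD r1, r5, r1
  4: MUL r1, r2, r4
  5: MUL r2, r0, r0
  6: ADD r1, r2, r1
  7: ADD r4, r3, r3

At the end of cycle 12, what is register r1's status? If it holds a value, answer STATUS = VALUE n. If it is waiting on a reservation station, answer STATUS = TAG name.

STATUS = TAG Add1

cycle 1: issue MUL r0<-Mul1 // r0:Mul1,r1:3,r2:5,r3:9,r4:4,r5:1
cycle 2: issue SUB r1<-Add1 // r0:Mul1,r1:Add1,r2:5,r3:9,r4:4,r5:1
cycle 3: issue MUL r4<-Mul2 // r0:Mul1,r1:Add1,r2:5,r3:9,r4:Mul2,r5:1
cycle 4: CDB Add1=5; issue ADD r1<-Add1 // r0:Mul1,r1:Add1,r2:5,r3:9,r4:Mul2,r5:1
cycle 5: stall // r0:Mul1,r1:Add1,r2:5,r3:9,r4:Mul2,r5:1
cycle 6: CDB Add1=6; stall // r0:Mul1,r1:6,r2:5,r3:9,r4:Mul2,r5:1
cycle 7: CDB Mul1=81; issue MUL r1<-Mul1 // r0:81,r1:Mul1,r2:5,r3:9,r4:Mul2,r5:1
cycle 8: CDB Mul2=9; issue MUL r2<-Mul2 // r0:81,r1:Mul1,r2:Mul2,r3:9,r4:9,r5:1
cycle 9: issue ADD r1<-Add1 // r0:81,r1:Add1,r2:Mul2,r3:9,r4:9,r5:1
cycle 10: issue ADD r4<-Add2 // r0:81,r1:Add1,r2:Mul2,r3:9,r4:Add2,r5:1
cycle 11: - // r0:81,r1:Add1,r2:Mul2,r3:9,r4:Add2,r5:1
cycle 12: CDB Add2=18 // r0:81,r1:Add1,r2:Mul2,r3:9,r4:18,r5:1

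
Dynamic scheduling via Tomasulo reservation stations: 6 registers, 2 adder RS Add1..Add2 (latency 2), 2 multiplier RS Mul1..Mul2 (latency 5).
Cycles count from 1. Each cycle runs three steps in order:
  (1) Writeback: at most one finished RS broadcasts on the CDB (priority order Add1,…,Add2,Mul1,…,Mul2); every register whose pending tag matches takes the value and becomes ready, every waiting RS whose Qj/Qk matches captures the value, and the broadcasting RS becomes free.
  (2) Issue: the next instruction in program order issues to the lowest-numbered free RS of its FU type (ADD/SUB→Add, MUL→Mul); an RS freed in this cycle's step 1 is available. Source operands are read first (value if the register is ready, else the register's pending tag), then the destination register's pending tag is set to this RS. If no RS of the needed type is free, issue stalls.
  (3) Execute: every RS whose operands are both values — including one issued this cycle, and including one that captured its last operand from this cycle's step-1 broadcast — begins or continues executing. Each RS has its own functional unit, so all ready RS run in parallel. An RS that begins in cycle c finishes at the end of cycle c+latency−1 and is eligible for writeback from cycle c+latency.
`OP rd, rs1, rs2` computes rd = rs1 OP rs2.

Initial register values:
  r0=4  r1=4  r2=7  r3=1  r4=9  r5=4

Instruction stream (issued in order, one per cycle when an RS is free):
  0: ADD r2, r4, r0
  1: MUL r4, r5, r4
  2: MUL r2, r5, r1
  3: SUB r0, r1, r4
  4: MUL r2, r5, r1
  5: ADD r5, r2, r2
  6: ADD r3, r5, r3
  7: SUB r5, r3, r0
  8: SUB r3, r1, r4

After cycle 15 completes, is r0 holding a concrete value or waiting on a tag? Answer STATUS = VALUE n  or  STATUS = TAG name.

c1: issue ADD r2<-Add1 | r0:4,r1:4,r2:Add1,r3:1,r4:9,r5:4
c2: issue MUL r4<-Mul1 | r0:4,r1:4,r2:Add1,r3:1,r4:Mul1,r5:4
c3: CDB Add1=13; issue MUL r2<-Mul2 | r0:4,r1:4,r2:Mul2,r3:1,r4:Mul1,r5:4
c4: issue SUB r0<-Add1 | r0:Add1,r1:4,r2:Mul2,r3:1,r4:Mul1,r5:4
c5: stall | r0:Add1,r1:4,r2:Mul2,r3:1,r4:Mul1,r5:4
c6: stall | r0:Add1,r1:4,r2:Mul2,r3:1,r4:Mul1,r5:4
c7: CDB Mul1=36; issue MUL r2<-Mul1 | r0:Add1,r1:4,r2:Mul1,r3:1,r4:36,r5:4
c8: CDB Mul2=16; issue ADD r5<-Add2 | r0:Add1,r1:4,r2:Mul1,r3:1,r4:36,r5:Add2
c9: CDB Add1=-32; issue ADD r3<-Add1 | r0:-32,r1:4,r2:Mul1,r3:Add1,r4:36,r5:Add2
c10: stall | r0:-32,r1:4,r2:Mul1,r3:Add1,r4:36,r5:Add2
c11: stall | r0:-32,r1:4,r2:Mul1,r3:Add1,r4:36,r5:Add2
c12: CDB Mul1=16; stall | r0:-32,r1:4,r2:16,r3:Add1,r4:36,r5:Add2
c13: stall | r0:-32,r1:4,r2:16,r3:Add1,r4:36,r5:Add2
c14: CDB Add2=32; issue SUB r5<-Add2 | r0:-32,r1:4,r2:16,r3:Add1,r4:36,r5:Add2
c15: stall | r0:-32,r1:4,r2:16,r3:Add1,r4:36,r5:Add2

STATUS = VALUE -32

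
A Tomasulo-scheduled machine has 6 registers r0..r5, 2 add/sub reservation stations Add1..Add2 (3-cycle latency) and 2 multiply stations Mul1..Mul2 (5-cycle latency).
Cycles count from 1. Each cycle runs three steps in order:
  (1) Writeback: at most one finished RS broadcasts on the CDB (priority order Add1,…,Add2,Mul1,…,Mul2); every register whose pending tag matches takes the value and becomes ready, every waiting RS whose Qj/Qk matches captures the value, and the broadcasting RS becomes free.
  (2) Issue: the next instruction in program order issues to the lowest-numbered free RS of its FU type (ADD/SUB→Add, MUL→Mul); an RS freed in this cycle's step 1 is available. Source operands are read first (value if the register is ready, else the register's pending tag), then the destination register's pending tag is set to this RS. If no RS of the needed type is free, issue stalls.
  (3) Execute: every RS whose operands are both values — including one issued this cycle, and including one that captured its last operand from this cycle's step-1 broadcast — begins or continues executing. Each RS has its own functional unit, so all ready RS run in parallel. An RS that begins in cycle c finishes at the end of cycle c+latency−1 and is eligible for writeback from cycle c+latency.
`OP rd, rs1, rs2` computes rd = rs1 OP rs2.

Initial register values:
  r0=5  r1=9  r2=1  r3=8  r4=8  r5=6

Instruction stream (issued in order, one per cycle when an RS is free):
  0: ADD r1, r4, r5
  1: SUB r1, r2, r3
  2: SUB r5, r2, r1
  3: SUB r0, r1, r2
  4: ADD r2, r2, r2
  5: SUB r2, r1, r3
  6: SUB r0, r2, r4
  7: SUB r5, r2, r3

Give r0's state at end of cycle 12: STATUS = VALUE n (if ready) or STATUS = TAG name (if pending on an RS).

cycle 1: issue ADD r1<-Add1 // r0:5,r1:Add1,r2:1,r3:8,r4:8,r5:6
cycle 2: issue SUB r1<-Add2 // r0:5,r1:Add2,r2:1,r3:8,r4:8,r5:6
cycle 3: stall // r0:5,r1:Add2,r2:1,r3:8,r4:8,r5:6
cycle 4: CDB Add1=14; issue SUB r5<-Add1 // r0:5,r1:Add2,r2:1,r3:8,r4:8,r5:Add1
cycle 5: CDB Add2=-7; issue SUB r0<-Add2 // r0:Add2,r1:-7,r2:1,r3:8,r4:8,r5:Add1
cycle 6: stall // r0:Add2,r1:-7,r2:1,r3:8,r4:8,r5:Add1
cycle 7: stall // r0:Add2,r1:-7,r2:1,r3:8,r4:8,r5:Add1
cycle 8: CDB Add1=8; issue ADD r2<-Add1 // r0:Add2,r1:-7,r2:Add1,r3:8,r4:8,r5:8
cycle 9: CDB Add2=-8; issue SUB r2<-Add2 // r0:-8,r1:-7,r2:Add2,r3:8,r4:8,r5:8
cycle 10: stall // r0:-8,r1:-7,r2:Add2,r3:8,r4:8,r5:8
cycle 11: CDB Add1=2; issue SUB r0<-Add1 // r0:Add1,r1:-7,r2:Add2,r3:8,r4:8,r5:8
cycle 12: CDB Add2=-15; issue SUB r5<-Add2 // r0:Add1,r1:-7,r2:-15,r3:8,r4:8,r5:Add2

STATUS = TAG Add1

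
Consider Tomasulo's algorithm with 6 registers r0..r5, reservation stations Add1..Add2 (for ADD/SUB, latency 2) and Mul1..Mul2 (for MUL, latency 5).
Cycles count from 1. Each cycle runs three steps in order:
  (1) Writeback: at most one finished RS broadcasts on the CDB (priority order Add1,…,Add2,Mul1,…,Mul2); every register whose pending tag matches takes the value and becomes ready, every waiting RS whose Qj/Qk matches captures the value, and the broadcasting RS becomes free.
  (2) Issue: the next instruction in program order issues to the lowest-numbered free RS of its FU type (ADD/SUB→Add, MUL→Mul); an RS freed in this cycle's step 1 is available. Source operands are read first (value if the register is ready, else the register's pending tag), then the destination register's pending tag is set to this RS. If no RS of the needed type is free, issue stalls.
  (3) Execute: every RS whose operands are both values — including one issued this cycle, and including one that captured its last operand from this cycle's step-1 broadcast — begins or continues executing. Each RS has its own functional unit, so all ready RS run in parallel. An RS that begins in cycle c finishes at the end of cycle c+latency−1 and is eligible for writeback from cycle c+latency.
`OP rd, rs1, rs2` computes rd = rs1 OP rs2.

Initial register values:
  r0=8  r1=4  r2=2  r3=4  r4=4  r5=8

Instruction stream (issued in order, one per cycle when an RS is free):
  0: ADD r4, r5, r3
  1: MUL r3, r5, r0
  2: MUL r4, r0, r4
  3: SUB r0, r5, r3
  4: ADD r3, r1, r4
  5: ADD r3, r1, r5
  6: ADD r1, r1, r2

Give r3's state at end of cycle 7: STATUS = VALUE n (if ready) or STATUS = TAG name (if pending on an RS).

STATUS = TAG Add2

c1: issue ADD r4<-Add1 | r0:8,r1:4,r2:2,r3:4,r4:Add1,r5:8
c2: issue MUL r3<-Mul1 | r0:8,r1:4,r2:2,r3:Mul1,r4:Add1,r5:8
c3: CDB Add1=12; issue MUL r4<-Mul2 | r0:8,r1:4,r2:2,r3:Mul1,r4:Mul2,r5:8
c4: issue SUB r0<-Add1 | r0:Add1,r1:4,r2:2,r3:Mul1,r4:Mul2,r5:8
c5: issue ADD r3<-Add2 | r0:Add1,r1:4,r2:2,r3:Add2,r4:Mul2,r5:8
c6: stall | r0:Add1,r1:4,r2:2,r3:Add2,r4:Mul2,r5:8
c7: CDB Mul1=64; stall | r0:Add1,r1:4,r2:2,r3:Add2,r4:Mul2,r5:8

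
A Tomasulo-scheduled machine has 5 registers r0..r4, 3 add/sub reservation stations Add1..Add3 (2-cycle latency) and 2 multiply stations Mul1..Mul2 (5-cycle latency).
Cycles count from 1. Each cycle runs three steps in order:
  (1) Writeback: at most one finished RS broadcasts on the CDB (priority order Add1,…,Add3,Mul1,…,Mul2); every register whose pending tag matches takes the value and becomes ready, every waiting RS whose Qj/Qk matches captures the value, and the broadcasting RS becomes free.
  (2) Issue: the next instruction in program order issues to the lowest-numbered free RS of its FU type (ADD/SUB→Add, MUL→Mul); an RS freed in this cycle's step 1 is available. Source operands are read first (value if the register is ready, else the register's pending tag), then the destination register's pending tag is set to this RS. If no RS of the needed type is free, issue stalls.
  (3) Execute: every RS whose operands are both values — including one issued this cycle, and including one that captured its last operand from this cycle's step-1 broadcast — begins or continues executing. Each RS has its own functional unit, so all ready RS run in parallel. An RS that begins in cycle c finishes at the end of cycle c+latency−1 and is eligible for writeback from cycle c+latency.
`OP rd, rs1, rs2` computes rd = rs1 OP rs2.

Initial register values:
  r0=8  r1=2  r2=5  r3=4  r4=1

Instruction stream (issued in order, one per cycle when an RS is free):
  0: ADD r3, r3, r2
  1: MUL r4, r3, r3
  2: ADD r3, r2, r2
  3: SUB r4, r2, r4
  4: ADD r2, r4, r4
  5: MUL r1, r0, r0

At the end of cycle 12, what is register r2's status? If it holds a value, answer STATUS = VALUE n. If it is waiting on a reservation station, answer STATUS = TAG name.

STATUS = VALUE -152

cycle 1: issue ADD r3<-Add1 // r0:8,r1:2,r2:5,r3:Add1,r4:1
cycle 2: issue MUL r4<-Mul1 // r0:8,r1:2,r2:5,r3:Add1,r4:Mul1
cycle 3: CDB Add1=9; issue ADD r3<-Add1 // r0:8,r1:2,r2:5,r3:Add1,r4:Mul1
cycle 4: issue SUB r4<-Add2 // r0:8,r1:2,r2:5,r3:Add1,r4:Add2
cycle 5: CDB Add1=10; issue ADD r2<-Add1 // r0:8,r1:2,r2:Add1,r3:10,r4:Add2
cycle 6: issue MUL r1<-Mul2 // r0:8,r1:Mul2,r2:Add1,r3:10,r4:Add2
cycle 7: - // r0:8,r1:Mul2,r2:Add1,r3:10,r4:Add2
cycle 8: CDB Mul1=81 // r0:8,r1:Mul2,r2:Add1,r3:10,r4:Add2
cycle 9: - // r0:8,r1:Mul2,r2:Add1,r3:10,r4:Add2
cycle 10: CDB Add2=-76 // r0:8,r1:Mul2,r2:Add1,r3:10,r4:-76
cycle 11: CDB Mul2=64 // r0:8,r1:64,r2:Add1,r3:10,r4:-76
cycle 12: CDB Add1=-152 // r0:8,r1:64,r2:-152,r3:10,r4:-76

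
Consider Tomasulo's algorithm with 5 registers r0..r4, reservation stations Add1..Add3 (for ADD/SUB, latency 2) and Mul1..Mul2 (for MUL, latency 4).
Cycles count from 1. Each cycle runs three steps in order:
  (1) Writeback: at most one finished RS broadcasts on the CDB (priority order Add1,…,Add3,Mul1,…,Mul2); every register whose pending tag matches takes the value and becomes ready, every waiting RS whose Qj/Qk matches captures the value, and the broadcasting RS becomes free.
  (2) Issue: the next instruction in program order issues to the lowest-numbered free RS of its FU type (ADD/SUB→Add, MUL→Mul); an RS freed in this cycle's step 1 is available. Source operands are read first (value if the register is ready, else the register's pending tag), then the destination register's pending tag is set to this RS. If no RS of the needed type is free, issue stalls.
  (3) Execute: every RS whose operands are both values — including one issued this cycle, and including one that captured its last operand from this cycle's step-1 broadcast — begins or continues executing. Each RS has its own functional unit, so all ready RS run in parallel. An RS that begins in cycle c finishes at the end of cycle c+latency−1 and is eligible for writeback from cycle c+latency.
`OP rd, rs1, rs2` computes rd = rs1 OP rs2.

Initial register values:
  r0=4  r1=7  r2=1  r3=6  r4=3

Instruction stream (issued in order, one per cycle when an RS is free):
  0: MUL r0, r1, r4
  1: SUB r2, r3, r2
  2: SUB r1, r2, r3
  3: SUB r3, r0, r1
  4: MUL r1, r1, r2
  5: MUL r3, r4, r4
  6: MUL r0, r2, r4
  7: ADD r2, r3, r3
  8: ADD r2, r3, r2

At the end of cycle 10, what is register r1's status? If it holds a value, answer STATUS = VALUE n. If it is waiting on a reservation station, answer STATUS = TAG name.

STATUS = VALUE -5

c1: issue MUL r0<-Mul1 | r0:Mul1,r1:7,r2:1,r3:6,r4:3
c2: issue SUB r2<-Add1 | r0:Mul1,r1:7,r2:Add1,r3:6,r4:3
c3: issue SUB r1<-Add2 | r0:Mul1,r1:Add2,r2:Add1,r3:6,r4:3
c4: CDB Add1=5; issue SUB r3<-Add1 | r0:Mul1,r1:Add2,r2:5,r3:Add1,r4:3
c5: CDB Mul1=21; issue MUL r1<-Mul1 | r0:21,r1:Mul1,r2:5,r3:Add1,r4:3
c6: CDB Add2=-1; issue MUL r3<-Mul2 | r0:21,r1:Mul1,r2:5,r3:Mul2,r4:3
c7: stall | r0:21,r1:Mul1,r2:5,r3:Mul2,r4:3
c8: CDB Add1=22; stall | r0:21,r1:Mul1,r2:5,r3:Mul2,r4:3
c9: stall | r0:21,r1:Mul1,r2:5,r3:Mul2,r4:3
c10: CDB Mul1=-5; issue MUL r0<-Mul1 | r0:Mul1,r1:-5,r2:5,r3:Mul2,r4:3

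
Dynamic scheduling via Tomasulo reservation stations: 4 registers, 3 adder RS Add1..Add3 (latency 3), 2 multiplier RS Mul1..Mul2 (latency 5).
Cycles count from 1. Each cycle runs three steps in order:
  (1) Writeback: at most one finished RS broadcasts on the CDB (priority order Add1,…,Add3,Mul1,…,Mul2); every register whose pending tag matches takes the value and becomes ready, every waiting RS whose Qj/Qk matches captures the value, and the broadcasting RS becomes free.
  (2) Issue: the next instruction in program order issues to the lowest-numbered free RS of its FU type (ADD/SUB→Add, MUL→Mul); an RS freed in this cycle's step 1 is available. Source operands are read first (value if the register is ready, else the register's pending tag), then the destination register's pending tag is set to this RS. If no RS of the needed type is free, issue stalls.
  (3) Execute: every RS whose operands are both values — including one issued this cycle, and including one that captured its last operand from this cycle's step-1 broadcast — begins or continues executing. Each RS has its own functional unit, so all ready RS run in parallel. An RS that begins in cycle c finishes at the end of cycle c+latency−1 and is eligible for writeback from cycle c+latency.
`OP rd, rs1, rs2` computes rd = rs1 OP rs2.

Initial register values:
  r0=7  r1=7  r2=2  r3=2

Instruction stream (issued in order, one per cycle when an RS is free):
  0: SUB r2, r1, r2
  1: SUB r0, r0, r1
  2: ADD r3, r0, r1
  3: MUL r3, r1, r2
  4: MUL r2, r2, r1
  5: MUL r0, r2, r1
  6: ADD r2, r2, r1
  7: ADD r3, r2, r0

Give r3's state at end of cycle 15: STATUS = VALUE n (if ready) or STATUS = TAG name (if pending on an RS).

c1: issue SUB r2<-Add1 | r0:7,r1:7,r2:Add1,r3:2
c2: issue SUB r0<-Add2 | r0:Add2,r1:7,r2:Add1,r3:2
c3: issue ADD r3<-Add3 | r0:Add2,r1:7,r2:Add1,r3:Add3
c4: CDB Add1=5; issue MUL r3<-Mul1 | r0:Add2,r1:7,r2:5,r3:Mul1
c5: CDB Add2=0; issue MUL r2<-Mul2 | r0:0,r1:7,r2:Mul2,r3:Mul1
c6: stall | r0:0,r1:7,r2:Mul2,r3:Mul1
c7: stall | r0:0,r1:7,r2:Mul2,r3:Mul1
c8: CDB Add3=7; stall | r0:0,r1:7,r2:Mul2,r3:Mul1
c9: CDB Mul1=35; issue MUL r0<-Mul1 | r0:Mul1,r1:7,r2:Mul2,r3:35
c10: CDB Mul2=35; issue ADD r2<-Add1 | r0:Mul1,r1:7,r2:Add1,r3:35
c11: issue ADD r3<-Add2 | r0:Mul1,r1:7,r2:Add1,r3:Add2
c12: - | r0:Mul1,r1:7,r2:Add1,r3:Add2
c13: CDB Add1=42 | r0:Mul1,r1:7,r2:42,r3:Add2
c14: - | r0:Mul1,r1:7,r2:42,r3:Add2
c15: CDB Mul1=245 | r0:245,r1:7,r2:42,r3:Add2

STATUS = TAG Add2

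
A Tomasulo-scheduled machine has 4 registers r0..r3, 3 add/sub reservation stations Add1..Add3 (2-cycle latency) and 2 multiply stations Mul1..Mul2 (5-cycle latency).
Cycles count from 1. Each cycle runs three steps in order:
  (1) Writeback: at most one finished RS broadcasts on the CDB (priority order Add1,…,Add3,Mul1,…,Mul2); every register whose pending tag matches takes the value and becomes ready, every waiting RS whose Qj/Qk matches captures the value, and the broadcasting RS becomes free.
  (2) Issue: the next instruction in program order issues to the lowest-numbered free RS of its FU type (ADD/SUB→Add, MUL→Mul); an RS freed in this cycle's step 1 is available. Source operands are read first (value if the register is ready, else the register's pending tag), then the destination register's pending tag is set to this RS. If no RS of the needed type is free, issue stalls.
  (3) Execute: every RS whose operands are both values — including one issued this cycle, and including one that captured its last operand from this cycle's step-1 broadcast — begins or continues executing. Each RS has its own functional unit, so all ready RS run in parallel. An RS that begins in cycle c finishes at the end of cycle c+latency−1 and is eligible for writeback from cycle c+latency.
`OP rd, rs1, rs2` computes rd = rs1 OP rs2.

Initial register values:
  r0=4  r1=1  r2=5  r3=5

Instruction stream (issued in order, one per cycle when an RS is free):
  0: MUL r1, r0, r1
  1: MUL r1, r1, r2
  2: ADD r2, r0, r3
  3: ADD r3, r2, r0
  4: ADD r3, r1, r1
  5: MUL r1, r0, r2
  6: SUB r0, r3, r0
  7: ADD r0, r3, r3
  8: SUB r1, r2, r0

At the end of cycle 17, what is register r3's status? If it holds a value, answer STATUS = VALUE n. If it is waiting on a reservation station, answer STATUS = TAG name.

STATUS = VALUE 40

c1: issue MUL r1<-Mul1 | r0:4,r1:Mul1,r2:5,r3:5
c2: issue MUL r1<-Mul2 | r0:4,r1:Mul2,r2:5,r3:5
c3: issue ADD r2<-Add1 | r0:4,r1:Mul2,r2:Add1,r3:5
c4: issue ADD r3<-Add2 | r0:4,r1:Mul2,r2:Add1,r3:Add2
c5: CDB Add1=9; issue ADD r3<-Add1 | r0:4,r1:Mul2,r2:9,r3:Add1
c6: CDB Mul1=4; issue MUL r1<-Mul1 | r0:4,r1:Mul1,r2:9,r3:Add1
c7: CDB Add2=13; issue SUB r0<-Add2 | r0:Add2,r1:Mul1,r2:9,r3:Add1
c8: issue ADD r0<-Add3 | r0:Add3,r1:Mul1,r2:9,r3:Add1
c9: stall | r0:Add3,r1:Mul1,r2:9,r3:Add1
c10: stall | r0:Add3,r1:Mul1,r2:9,r3:Add1
c11: CDB Mul1=36; stall | r0:Add3,r1:36,r2:9,r3:Add1
c12: CDB Mul2=20; stall | r0:Add3,r1:36,r2:9,r3:Add1
c13: stall | r0:Add3,r1:36,r2:9,r3:Add1
c14: CDB Add1=40; issue SUB r1<-Add1 | r0:Add3,r1:Add1,r2:9,r3:40
c15: - | r0:Add3,r1:Add1,r2:9,r3:40
c16: CDB Add2=36 | r0:Add3,r1:Add1,r2:9,r3:40
c17: CDB Add3=80 | r0:80,r1:Add1,r2:9,r3:40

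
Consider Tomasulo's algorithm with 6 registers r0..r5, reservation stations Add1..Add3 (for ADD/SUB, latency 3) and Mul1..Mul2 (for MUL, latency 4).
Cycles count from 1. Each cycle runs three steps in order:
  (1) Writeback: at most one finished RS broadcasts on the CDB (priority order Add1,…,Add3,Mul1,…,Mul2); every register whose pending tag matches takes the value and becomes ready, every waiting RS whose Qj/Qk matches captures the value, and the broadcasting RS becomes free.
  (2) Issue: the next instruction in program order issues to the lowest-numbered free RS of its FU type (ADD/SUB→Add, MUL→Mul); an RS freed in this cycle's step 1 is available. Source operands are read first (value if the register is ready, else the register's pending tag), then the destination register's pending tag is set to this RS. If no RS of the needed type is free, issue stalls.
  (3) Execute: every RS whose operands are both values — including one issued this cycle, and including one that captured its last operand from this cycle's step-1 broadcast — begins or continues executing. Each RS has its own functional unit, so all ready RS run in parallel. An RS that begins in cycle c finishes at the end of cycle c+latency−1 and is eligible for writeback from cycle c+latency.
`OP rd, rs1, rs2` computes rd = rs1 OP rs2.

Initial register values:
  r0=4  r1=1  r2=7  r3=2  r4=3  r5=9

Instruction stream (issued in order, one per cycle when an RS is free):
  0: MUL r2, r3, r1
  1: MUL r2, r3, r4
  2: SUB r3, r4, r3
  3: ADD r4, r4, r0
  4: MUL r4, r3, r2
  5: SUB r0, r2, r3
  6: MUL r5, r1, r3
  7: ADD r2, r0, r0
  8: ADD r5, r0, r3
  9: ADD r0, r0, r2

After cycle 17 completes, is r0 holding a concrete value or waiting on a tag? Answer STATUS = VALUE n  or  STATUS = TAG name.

STATUS = VALUE 15

  c1: issue MUL r2<-Mul1  regs: r0:4,r1:1,r2:Mul1,r3:2,r4:3,r5:9
  c2: issue MUL r2<-Mul2  regs: r0:4,r1:1,r2:Mul2,r3:2,r4:3,r5:9
  c3: issue SUB r3<-Add1  regs: r0:4,r1:1,r2:Mul2,r3:Add1,r4:3,r5:9
  c4: issue ADD r4<-Add2  regs: r0:4,r1:1,r2:Mul2,r3:Add1,r4:Add2,r5:9
  c5: CDB Mul1=2; issue MUL r4<-Mul1  regs: r0:4,r1:1,r2:Mul2,r3:Add1,r4:Mul1,r5:9
  c6: CDB Add1=1; issue SUB r0<-Add1  regs: r0:Add1,r1:1,r2:Mul2,r3:1,r4:Mul1,r5:9
  c7: CDB Add2=7; stall  regs: r0:Add1,r1:1,r2:Mul2,r3:1,r4:Mul1,r5:9
  c8: CDB Mul2=6; issue MUL r5<-Mul2  regs: r0:Add1,r1:1,r2:6,r3:1,r4:Mul1,r5:Mul2
  c9: issue ADD r2<-Add2  regs: r0:Add1,r1:1,r2:Add2,r3:1,r4:Mul1,r5:Mul2
  c10: issue ADD r5<-Add3  regs: r0:Add1,r1:1,r2:Add2,r3:1,r4:Mul1,r5:Add3
  c11: CDB Add1=5; issue ADD r0<-Add1  regs: r0:Add1,r1:1,r2:Add2,r3:1,r4:Mul1,r5:Add3
  c12: CDB Mul1=6  regs: r0:Add1,r1:1,r2:Add2,r3:1,r4:6,r5:Add3
  c13: CDB Mul2=1  regs: r0:Add1,r1:1,r2:Add2,r3:1,r4:6,r5:Add3
  c14: CDB Add2=10  regs: r0:Add1,r1:1,r2:10,r3:1,r4:6,r5:Add3
  c15: CDB Add3=6  regs: r0:Add1,r1:1,r2:10,r3:1,r4:6,r5:6
  c16: -  regs: r0:Add1,r1:1,r2:10,r3:1,r4:6,r5:6
  c17: CDB Add1=15  regs: r0:15,r1:1,r2:10,r3:1,r4:6,r5:6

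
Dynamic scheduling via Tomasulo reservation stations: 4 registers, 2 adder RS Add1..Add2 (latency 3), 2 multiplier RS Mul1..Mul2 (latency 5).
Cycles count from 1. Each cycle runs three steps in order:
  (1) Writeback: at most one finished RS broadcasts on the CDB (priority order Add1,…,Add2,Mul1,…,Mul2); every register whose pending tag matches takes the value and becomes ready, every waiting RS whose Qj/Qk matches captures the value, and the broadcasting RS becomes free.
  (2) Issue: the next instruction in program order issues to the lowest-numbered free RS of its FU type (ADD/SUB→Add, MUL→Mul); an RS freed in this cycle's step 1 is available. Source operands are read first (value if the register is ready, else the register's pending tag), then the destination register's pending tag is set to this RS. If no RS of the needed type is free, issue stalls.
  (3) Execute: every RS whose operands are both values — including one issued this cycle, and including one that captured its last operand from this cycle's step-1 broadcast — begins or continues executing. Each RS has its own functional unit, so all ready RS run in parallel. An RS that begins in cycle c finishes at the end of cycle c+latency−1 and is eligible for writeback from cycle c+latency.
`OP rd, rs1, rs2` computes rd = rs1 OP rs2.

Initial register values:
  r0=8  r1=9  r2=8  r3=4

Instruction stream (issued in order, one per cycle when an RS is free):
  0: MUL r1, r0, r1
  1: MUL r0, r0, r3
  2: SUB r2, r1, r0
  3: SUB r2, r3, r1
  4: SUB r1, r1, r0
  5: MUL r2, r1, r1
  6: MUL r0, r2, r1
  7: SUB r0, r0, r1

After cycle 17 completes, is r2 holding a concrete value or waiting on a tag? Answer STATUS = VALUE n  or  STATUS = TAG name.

STATUS = VALUE 1600

  c1: issue MUL r1<-Mul1  regs: r0:8,r1:Mul1,r2:8,r3:4
  c2: issue MUL r0<-Mul2  regs: r0:Mul2,r1:Mul1,r2:8,r3:4
  c3: issue SUB r2<-Add1  regs: r0:Mul2,r1:Mul1,r2:Add1,r3:4
  c4: issue SUB r2<-Add2  regs: r0:Mul2,r1:Mul1,r2:Add2,r3:4
  c5: stall  regs: r0:Mul2,r1:Mul1,r2:Add2,r3:4
  c6: CDB Mul1=72; stall  regs: r0:Mul2,r1:72,r2:Add2,r3:4
  c7: CDB Mul2=32; stall  regs: r0:32,r1:72,r2:Add2,r3:4
  c8: stall  regs: r0:32,r1:72,r2:Add2,r3:4
  c9: CDB Add2=-68; issue SUB r1<-Add2  regs: r0:32,r1:Add2,r2:-68,r3:4
  c10: CDB Add1=40; issue MUL r2<-Mul1  regs: r0:32,r1:Add2,r2:Mul1,r3:4
  c11: issue MUL r0<-Mul2  regs: r0:Mul2,r1:Add2,r2:Mul1,r3:4
  c12: CDB Add2=40; issue SUB r0<-Add1  regs: r0:Add1,r1:40,r2:Mul1,r3:4
  c13: -  regs: r0:Add1,r1:40,r2:Mul1,r3:4
  c14: -  regs: r0:Add1,r1:40,r2:Mul1,r3:4
  c15: -  regs: r0:Add1,r1:40,r2:Mul1,r3:4
  c16: -  regs: r0:Add1,r1:40,r2:Mul1,r3:4
  c17: CDB Mul1=1600  regs: r0:Add1,r1:40,r2:1600,r3:4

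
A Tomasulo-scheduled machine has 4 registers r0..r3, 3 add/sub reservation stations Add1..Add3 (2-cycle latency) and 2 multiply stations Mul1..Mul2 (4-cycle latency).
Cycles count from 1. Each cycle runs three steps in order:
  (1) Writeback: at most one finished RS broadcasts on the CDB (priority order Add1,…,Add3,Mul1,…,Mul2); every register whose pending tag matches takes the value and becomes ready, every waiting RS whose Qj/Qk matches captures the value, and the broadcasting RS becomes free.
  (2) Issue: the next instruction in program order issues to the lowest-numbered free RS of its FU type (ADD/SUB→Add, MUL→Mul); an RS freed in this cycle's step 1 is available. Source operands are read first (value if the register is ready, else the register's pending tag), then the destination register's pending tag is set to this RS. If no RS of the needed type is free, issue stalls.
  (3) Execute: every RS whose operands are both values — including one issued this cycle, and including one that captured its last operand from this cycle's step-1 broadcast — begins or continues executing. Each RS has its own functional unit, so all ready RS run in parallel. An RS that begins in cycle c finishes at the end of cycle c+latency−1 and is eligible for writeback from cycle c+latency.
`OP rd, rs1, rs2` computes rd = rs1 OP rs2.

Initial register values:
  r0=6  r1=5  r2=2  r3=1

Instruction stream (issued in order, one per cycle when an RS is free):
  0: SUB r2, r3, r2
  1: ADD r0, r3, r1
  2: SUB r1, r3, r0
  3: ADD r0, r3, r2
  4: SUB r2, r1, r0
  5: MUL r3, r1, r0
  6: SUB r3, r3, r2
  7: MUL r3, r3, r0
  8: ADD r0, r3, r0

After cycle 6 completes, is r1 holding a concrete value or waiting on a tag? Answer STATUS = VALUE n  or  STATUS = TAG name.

cycle 1: issue SUB r2<-Add1 // r0:6,r1:5,r2:Add1,r3:1
cycle 2: issue ADD r0<-Add2 // r0:Add2,r1:5,r2:Add1,r3:1
cycle 3: CDB Add1=-1; issue SUB r1<-Add1 // r0:Add2,r1:Add1,r2:-1,r3:1
cycle 4: CDB Add2=6; issue ADD r0<-Add2 // r0:Add2,r1:Add1,r2:-1,r3:1
cycle 5: issue SUB r2<-Add3 // r0:Add2,r1:Add1,r2:Add3,r3:1
cycle 6: CDB Add1=-5; issue MUL r3<-Mul1 // r0:Add2,r1:-5,r2:Add3,r3:Mul1

STATUS = VALUE -5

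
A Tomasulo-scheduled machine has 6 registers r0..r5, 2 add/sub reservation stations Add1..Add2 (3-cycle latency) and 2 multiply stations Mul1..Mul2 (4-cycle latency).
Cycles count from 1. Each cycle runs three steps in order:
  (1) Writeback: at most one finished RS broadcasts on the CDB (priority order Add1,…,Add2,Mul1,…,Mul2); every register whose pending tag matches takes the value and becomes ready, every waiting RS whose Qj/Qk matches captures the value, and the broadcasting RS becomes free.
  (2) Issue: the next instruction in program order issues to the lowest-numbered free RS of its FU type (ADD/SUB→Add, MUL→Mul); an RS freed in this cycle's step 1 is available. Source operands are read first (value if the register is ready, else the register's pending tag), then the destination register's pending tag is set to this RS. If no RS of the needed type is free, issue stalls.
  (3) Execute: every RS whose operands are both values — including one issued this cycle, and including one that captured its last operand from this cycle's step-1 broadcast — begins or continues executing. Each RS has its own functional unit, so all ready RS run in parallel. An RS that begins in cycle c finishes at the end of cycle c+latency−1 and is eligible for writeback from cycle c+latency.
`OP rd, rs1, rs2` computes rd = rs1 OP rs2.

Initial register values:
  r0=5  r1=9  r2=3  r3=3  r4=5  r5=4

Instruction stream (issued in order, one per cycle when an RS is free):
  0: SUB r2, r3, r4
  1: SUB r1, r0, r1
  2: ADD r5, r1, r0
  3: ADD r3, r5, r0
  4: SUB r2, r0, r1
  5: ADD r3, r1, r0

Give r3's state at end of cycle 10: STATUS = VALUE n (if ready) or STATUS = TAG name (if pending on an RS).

STATUS = TAG Add2

cycle 1: issue SUB r2<-Add1 // r0:5,r1:9,r2:Add1,r3:3,r4:5,r5:4
cycle 2: issue SUB r1<-Add2 // r0:5,r1:Add2,r2:Add1,r3:3,r4:5,r5:4
cycle 3: stall // r0:5,r1:Add2,r2:Add1,r3:3,r4:5,r5:4
cycle 4: CDB Add1=-2; issue ADD r5<-Add1 // r0:5,r1:Add2,r2:-2,r3:3,r4:5,r5:Add1
cycle 5: CDB Add2=-4; issue ADD r3<-Add2 // r0:5,r1:-4,r2:-2,r3:Add2,r4:5,r5:Add1
cycle 6: stall // r0:5,r1:-4,r2:-2,r3:Add2,r4:5,r5:Add1
cycle 7: stall // r0:5,r1:-4,r2:-2,r3:Add2,r4:5,r5:Add1
cycle 8: CDB Add1=1; issue SUB r2<-Add1 // r0:5,r1:-4,r2:Add1,r3:Add2,r4:5,r5:1
cycle 9: stall // r0:5,r1:-4,r2:Add1,r3:Add2,r4:5,r5:1
cycle 10: stall // r0:5,r1:-4,r2:Add1,r3:Add2,r4:5,r5:1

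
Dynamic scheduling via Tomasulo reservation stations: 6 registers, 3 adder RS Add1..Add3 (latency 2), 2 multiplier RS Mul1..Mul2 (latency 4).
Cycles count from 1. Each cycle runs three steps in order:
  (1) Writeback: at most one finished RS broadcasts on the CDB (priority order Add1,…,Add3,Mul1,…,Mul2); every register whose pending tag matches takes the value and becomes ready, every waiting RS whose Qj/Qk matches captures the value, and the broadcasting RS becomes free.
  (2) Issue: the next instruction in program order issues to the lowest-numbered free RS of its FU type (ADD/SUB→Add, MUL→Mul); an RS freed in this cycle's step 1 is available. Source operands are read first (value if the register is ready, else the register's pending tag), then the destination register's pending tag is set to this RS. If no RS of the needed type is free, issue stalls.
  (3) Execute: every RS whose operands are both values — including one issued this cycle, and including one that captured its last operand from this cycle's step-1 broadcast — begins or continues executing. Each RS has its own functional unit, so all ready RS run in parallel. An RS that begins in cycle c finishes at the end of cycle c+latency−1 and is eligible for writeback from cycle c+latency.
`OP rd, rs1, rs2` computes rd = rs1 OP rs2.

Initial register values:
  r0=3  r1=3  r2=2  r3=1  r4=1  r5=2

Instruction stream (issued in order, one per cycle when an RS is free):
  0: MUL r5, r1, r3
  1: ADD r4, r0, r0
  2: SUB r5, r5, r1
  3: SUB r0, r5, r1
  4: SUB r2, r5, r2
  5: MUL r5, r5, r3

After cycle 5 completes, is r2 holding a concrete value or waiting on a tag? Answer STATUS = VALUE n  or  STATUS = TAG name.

  c1: issue MUL r5<-Mul1  regs: r0:3,r1:3,r2:2,r3:1,r4:1,r5:Mul1
  c2: issue ADD r4<-Add1  regs: r0:3,r1:3,r2:2,r3:1,r4:Add1,r5:Mul1
  c3: issue SUB r5<-Add2  regs: r0:3,r1:3,r2:2,r3:1,r4:Add1,r5:Add2
  c4: CDB Add1=6; issue SUB r0<-Add1  regs: r0:Add1,r1:3,r2:2,r3:1,r4:6,r5:Add2
  c5: CDB Mul1=3; issue SUB r2<-Add3  regs: r0:Add1,r1:3,r2:Add3,r3:1,r4:6,r5:Add2

STATUS = TAG Add3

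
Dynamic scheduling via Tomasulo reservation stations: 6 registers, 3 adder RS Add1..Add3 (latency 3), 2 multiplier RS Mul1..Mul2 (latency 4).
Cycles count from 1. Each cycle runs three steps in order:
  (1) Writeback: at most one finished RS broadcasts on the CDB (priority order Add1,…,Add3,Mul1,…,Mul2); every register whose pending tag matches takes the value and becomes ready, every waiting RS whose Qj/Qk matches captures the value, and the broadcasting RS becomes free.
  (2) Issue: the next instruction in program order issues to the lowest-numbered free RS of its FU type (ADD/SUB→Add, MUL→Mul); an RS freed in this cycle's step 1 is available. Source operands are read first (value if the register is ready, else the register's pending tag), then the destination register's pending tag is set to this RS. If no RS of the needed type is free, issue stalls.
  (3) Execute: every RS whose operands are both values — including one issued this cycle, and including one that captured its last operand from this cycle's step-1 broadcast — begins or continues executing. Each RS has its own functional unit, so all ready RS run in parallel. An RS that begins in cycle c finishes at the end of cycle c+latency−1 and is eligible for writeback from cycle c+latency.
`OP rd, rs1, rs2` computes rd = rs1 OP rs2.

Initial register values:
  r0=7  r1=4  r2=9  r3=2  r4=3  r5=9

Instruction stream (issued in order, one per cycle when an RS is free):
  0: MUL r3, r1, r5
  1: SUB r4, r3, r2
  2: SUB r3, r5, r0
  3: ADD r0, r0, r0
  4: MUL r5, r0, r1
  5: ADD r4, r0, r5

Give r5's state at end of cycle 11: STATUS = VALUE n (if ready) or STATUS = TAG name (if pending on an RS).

STATUS = VALUE 56

  c1: issue MUL r3<-Mul1  regs: r0:7,r1:4,r2:9,r3:Mul1,r4:3,r5:9
  c2: issue SUB r4<-Add1  regs: r0:7,r1:4,r2:9,r3:Mul1,r4:Add1,r5:9
  c3: issue SUB r3<-Add2  regs: r0:7,r1:4,r2:9,r3:Add2,r4:Add1,r5:9
  c4: issue ADD r0<-Add3  regs: r0:Add3,r1:4,r2:9,r3:Add2,r4:Add1,r5:9
  c5: CDB Mul1=36; issue MUL r5<-Mul1  regs: r0:Add3,r1:4,r2:9,r3:Add2,r4:Add1,r5:Mul1
  c6: CDB Add2=2; issue ADD r4<-Add2  regs: r0:Add3,r1:4,r2:9,r3:2,r4:Add2,r5:Mul1
  c7: CDB Add3=14  regs: r0:14,r1:4,r2:9,r3:2,r4:Add2,r5:Mul1
  c8: CDB Add1=27  regs: r0:14,r1:4,r2:9,r3:2,r4:Add2,r5:Mul1
  c9: -  regs: r0:14,r1:4,r2:9,r3:2,r4:Add2,r5:Mul1
  c10: -  regs: r0:14,r1:4,r2:9,r3:2,r4:Add2,r5:Mul1
  c11: CDB Mul1=56  regs: r0:14,r1:4,r2:9,r3:2,r4:Add2,r5:56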